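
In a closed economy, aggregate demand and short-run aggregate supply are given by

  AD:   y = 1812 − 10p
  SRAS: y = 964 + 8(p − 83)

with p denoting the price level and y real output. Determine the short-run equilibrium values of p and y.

Write SRAS as y = 964 + 8p − 664 = 300 + 8p.
Set AD = SRAS: 1812 − 10p = 300 + 8p, so 1512 = 18p and p = 84.
Then y = 1812 − 10·84 = 972.

p = 84, y = 972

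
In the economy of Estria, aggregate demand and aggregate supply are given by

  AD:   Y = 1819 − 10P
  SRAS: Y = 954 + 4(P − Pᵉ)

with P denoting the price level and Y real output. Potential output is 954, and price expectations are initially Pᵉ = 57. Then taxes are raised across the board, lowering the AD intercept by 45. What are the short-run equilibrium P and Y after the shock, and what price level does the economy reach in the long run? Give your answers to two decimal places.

Short run: P = 74.86, Y = 1025.43. Long run: P = 82.00.

AD shifts left: new AD is Y = 1774 − 10P. With Pᵉ = 57, SRAS is Y = 726 + 4P.
Short run: 1774 − 10P = 726 + 4P gives 1048 = 14P, so P = 74.86 and Y = 1774 − 10P = 1025.43.
Y = 1025.43 is above potential 954; expectations adjust and SRAS shifts left until Y = 954.
Long run: on the new AD curve, 954 = 1774 − 10P gives P = 82.00.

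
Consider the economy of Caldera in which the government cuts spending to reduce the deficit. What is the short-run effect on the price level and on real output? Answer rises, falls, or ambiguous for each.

Price level: falls; output: falls

This is a negative demand shock: AD shifts left.
Moving along the upward-sloping SRAS curve, P falls and Y falls.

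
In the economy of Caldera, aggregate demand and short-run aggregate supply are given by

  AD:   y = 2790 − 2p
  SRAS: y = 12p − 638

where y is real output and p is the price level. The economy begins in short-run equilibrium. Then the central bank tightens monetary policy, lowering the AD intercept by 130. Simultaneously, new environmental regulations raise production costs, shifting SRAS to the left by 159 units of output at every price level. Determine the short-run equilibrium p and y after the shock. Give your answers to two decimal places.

p = 246.93, y = 2166.14

After both shocks: AD is y = 2660 − 2p and SRAS is y = 12p − 797.
Setting them equal: 3457 = 14p, so p = 246.93.
Substituting into AD, y = 2166.14.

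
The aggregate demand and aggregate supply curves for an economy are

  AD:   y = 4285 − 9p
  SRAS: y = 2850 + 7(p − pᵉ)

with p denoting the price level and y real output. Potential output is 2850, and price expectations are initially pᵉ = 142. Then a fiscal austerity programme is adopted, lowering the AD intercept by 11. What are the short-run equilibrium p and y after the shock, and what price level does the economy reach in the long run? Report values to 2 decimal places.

AD shifts left: new AD is y = 4274 − 9p. With pᵉ = 142, SRAS is y = 1856 + 7p.
Short run: 4274 − 9p = 1856 + 7p gives 2418 = 16p, so p = 151.13 and y = 4274 − 9p = 2913.88.
y = 2913.88 is above potential 2850; expectations adjust and SRAS shifts left until y = 2850.
Long run: on the new AD curve, 2850 = 4274 − 9p gives p = 158.22.

Short run: p = 151.13, y = 2913.88. Long run: p = 158.22.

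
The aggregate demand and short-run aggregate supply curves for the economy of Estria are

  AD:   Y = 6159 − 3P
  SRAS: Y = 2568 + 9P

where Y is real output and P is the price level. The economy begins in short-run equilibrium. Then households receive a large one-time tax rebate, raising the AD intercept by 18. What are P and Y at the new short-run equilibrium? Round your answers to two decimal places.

This is a positive demand shock: AD shifts right.
New AD: Y = 6177 − 3P.
Set AD = SRAS: 6177 − 3P = 2568 + 9P, so 3609 = 12P and P = 300.75.
Substituting into AD, Y = 5274.75.

P = 300.75, Y = 5274.75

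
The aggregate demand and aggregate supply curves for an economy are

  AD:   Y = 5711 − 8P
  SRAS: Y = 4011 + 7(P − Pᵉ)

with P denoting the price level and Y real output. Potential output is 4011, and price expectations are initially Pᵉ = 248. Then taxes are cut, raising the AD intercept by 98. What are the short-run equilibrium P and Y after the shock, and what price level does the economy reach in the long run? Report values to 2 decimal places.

AD shifts right: new AD is Y = 5809 − 8P. With Pᵉ = 248, SRAS is Y = 2275 + 7P.
Short run: 5809 − 8P = 2275 + 7P gives 3534 = 15P, so P = 235.60 and Y = 5809 − 8P = 3924.20.
Y = 3924.20 is below potential 4011; expectations adjust and SRAS shifts right until Y = 4011.
Long run: on the new AD curve, 4011 = 5809 − 8P gives P = 224.75.

Short run: P = 235.60, Y = 3924.20. Long run: P = 224.75.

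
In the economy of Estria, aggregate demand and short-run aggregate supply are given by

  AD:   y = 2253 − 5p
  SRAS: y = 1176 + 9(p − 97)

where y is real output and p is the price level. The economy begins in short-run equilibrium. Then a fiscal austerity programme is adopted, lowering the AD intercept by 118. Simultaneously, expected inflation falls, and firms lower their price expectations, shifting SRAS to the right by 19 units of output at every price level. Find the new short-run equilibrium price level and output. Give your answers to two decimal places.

p = 129.50, y = 1487.50

After both shocks: AD is y = 2135 − 5p and SRAS is y = 322 + 9p.
Setting them equal: 1813 = 14p, so p = 129.50.
Substituting into AD, y = 1487.50.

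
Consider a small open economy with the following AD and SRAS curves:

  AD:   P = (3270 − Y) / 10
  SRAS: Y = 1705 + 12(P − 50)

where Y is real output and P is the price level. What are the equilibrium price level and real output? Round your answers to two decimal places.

Write SRAS as Y = 1705 + 12P − 600 = 1105 + 12P.
Rearrange AD to Y = 3270 − 10P.
Set AD = SRAS: 3270 − 10P = 1105 + 12P, so 2165 = 22P and P = 98.41.
Substituting into AD, Y = 3270 − 10P = 2285.91.

P = 98.41, Y = 2285.91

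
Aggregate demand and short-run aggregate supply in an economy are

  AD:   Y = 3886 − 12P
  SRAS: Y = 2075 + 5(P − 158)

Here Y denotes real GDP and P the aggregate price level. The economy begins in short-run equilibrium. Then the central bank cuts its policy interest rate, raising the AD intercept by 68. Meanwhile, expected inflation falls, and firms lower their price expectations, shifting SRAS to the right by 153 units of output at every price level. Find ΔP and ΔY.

ΔP = -5, ΔY = +128

After both shocks: AD is Y = 3954 − 12P and SRAS is Y = 1438 + 5P.
Setting them equal: 2516 = 17P, so P = 148.
Y = 3954 − 12·148 = 2178.
Initially P = 153, Y = 2050, so ΔP = -5 and ΔY = +128.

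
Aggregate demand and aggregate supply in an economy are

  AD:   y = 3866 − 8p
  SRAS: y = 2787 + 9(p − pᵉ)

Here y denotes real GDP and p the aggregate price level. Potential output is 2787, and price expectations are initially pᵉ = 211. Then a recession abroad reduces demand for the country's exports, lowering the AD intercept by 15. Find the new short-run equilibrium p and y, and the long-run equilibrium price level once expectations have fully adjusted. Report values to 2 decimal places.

AD shifts left: new AD is y = 3851 − 8p. With pᵉ = 211, SRAS is y = 888 + 9p.
Short run: 3851 − 8p = 888 + 9p gives 2963 = 17p, so p = 174.29 and y = 3851 − 8p = 2456.65.
y = 2456.65 is below potential 2787; expectations adjust and SRAS shifts right until y = 2787.
Long run: on the new AD curve, 2787 = 3851 − 8p gives p = 133.00.

Short run: p = 174.29, y = 2456.65. Long run: p = 133.00.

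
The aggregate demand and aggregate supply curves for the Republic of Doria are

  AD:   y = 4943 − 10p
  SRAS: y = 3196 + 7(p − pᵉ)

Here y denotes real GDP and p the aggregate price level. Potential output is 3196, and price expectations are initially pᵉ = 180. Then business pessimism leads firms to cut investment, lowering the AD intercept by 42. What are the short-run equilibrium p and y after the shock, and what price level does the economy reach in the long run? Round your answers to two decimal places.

Short run: p = 174.41, y = 3156.88. Long run: p = 170.50.

AD shifts left: new AD is y = 4901 − 10p. With pᵉ = 180, SRAS is y = 1936 + 7p.
Short run: 4901 − 10p = 1936 + 7p gives 2965 = 17p, so p = 174.41 and y = 4901 − 10p = 3156.88.
y = 3156.88 is below potential 3196; expectations adjust and SRAS shifts right until y = 3196.
Long run: on the new AD curve, 3196 = 4901 − 10p gives p = 170.50.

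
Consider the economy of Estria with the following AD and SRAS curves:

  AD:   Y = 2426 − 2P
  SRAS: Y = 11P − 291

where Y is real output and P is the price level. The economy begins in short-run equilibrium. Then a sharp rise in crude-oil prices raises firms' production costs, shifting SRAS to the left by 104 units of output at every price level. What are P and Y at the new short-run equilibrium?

This is a negative supply shock: SRAS shifts left.
New SRAS: Y = 11P − 395.
Set AD = SRAS: 2426 − 2P = 11P − 395, so 2821 = 13P and P = 217.
Y = 2426 − 2·217 = 1992.

P = 217, Y = 1992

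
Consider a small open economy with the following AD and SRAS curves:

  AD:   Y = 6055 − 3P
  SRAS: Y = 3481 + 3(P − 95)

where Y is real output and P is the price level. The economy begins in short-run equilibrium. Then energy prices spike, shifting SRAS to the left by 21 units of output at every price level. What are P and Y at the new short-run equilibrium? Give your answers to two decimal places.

P = 480.00, Y = 4615.00

This is a negative supply shock: SRAS shifts left.
New SRAS: Y = 3175 + 3P.
Set AD = SRAS: 6055 − 3P = 3175 + 3P, so 2880 = 6P and P = 480.00.
Substituting into AD, Y = 4615.00.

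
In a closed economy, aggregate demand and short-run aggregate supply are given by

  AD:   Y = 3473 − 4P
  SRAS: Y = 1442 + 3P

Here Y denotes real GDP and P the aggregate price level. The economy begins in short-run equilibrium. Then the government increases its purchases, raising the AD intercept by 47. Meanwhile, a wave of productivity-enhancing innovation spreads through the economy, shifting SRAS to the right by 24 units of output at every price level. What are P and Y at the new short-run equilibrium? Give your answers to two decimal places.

P = 293.43, Y = 2346.29

After both shocks: AD is Y = 3520 − 4P and SRAS is Y = 1466 + 3P.
Setting them equal: 2054 = 7P, so P = 293.43.
Substituting into AD, Y = 2346.29.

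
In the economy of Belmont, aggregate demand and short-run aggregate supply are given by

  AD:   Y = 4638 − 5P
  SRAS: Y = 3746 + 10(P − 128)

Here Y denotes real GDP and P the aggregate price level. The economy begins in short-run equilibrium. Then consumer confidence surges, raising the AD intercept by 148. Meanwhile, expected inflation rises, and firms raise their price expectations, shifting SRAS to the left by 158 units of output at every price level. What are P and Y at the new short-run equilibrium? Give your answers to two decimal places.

P = 165.20, Y = 3960.00

After both shocks: AD is Y = 4786 − 5P and SRAS is Y = 2308 + 10P.
Setting them equal: 2478 = 15P, so P = 165.20.
Substituting into AD, Y = 3960.00.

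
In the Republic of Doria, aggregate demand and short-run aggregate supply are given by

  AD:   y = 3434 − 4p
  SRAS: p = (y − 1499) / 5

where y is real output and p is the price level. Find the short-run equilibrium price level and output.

p = 215, y = 2574

Rearrange SRAS to y = 1499 + 5p.
Set AD = SRAS: 3434 − 4p = 1499 + 5p, so 1935 = 9p and p = 215.
Then y = 3434 − 4·215 = 2574.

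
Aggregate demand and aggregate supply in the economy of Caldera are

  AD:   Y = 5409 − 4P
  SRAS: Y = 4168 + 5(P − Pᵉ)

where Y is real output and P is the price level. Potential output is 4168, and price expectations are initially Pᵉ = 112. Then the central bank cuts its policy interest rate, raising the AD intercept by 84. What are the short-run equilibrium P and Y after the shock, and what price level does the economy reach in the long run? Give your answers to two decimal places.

AD shifts right: new AD is Y = 5493 − 4P. With Pᵉ = 112, SRAS is Y = 3608 + 5P.
Short run: 5493 − 4P = 3608 + 5P gives 1885 = 9P, so P = 209.44 and Y = 5493 − 4P = 4655.22.
Y = 4655.22 is above potential 4168; expectations adjust and SRAS shifts left until Y = 4168.
Long run: on the new AD curve, 4168 = 5493 − 4P gives P = 331.25.

Short run: P = 209.44, Y = 4655.22. Long run: P = 331.25.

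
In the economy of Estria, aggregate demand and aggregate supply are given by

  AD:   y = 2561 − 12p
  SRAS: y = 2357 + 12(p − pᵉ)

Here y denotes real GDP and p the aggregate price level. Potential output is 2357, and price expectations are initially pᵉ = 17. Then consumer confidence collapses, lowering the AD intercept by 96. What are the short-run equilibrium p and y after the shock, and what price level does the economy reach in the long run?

AD shifts left: new AD is y = 2465 − 12p. With pᵉ = 17, SRAS is y = 2153 + 12p.
Short run: 2465 − 12p = 2153 + 12p gives 312 = 24p, so p = 13 and y = 2465 − 12·13 = 2309.
y = 2309 is below potential 2357; expectations adjust and SRAS shifts right until y = 2357.
Long run: on the new AD curve, 2357 = 2465 − 12p gives p = 9.

Short run: p = 13, y = 2309. Long run: p = 9.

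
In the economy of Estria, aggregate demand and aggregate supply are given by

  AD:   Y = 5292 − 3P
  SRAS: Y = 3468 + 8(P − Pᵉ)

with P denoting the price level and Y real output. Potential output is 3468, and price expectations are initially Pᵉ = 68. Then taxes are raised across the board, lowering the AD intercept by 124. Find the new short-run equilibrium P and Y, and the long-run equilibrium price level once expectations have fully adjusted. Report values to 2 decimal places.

Short run: P = 204.00, Y = 4556.00. Long run: P = 566.67.

AD shifts left: new AD is Y = 5168 − 3P. With Pᵉ = 68, SRAS is Y = 2924 + 8P.
Short run: 5168 − 3P = 2924 + 8P gives 2244 = 11P, so P = 204.00 and Y = 5168 − 3P = 4556.00.
Y = 4556.00 is above potential 3468; expectations adjust and SRAS shifts left until Y = 3468.
Long run: on the new AD curve, 3468 = 5168 − 3P gives P = 566.67.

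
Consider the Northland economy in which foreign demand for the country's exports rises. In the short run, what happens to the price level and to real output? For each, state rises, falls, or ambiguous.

Price level: rises; output: rises

This is a positive demand shock: AD shifts right.
Moving along the upward-sloping SRAS curve, P rises and Y rises.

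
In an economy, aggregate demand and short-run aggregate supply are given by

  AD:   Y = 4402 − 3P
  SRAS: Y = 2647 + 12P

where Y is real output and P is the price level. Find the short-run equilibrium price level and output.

P = 117, Y = 4051

Set AD = SRAS: 4402 − 3P = 2647 + 12P, so 1755 = 15P and P = 117.
Then Y = 4402 − 3·117 = 4051.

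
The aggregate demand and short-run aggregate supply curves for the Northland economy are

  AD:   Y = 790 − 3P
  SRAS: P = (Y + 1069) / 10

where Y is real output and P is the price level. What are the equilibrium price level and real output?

P = 143, Y = 361

Rearrange SRAS to Y = 10P − 1069.
Set AD = SRAS: 790 − 3P = 10P − 1069, so 1859 = 13P and P = 143.
Then Y = 790 − 3·143 = 361.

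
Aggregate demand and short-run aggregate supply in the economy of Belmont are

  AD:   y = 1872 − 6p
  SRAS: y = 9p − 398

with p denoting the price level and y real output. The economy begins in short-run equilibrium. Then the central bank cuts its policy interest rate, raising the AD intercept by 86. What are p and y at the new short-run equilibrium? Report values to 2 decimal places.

p = 157.07, y = 1015.60

This is a positive demand shock: AD shifts right.
New AD: y = 1958 − 6p.
Set AD = SRAS: 1958 − 6p = 9p − 398, so 2356 = 15p and p = 157.07.
Substituting into AD, y = 1015.60.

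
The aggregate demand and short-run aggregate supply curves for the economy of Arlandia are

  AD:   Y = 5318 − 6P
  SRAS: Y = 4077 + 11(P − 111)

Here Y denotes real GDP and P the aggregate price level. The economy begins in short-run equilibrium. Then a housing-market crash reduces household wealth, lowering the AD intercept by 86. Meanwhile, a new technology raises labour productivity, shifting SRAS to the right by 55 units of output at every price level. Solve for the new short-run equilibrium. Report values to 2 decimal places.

P = 136.53, Y = 4412.82

After both shocks: AD is Y = 5232 − 6P and SRAS is Y = 2911 + 11P.
Setting them equal: 2321 = 17P, so P = 136.53.
Substituting into AD, Y = 4412.82.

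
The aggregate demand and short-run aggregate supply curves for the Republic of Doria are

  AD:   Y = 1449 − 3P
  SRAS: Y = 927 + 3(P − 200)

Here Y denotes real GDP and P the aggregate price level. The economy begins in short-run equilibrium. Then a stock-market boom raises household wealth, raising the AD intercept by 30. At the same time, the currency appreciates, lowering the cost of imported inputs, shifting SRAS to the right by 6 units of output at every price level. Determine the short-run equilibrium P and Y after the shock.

After both shocks: AD is Y = 1479 − 3P and SRAS is Y = 333 + 3P.
Setting them equal: 1146 = 6P, so P = 191.
Y = 1479 − 3·191 = 906.

P = 191, Y = 906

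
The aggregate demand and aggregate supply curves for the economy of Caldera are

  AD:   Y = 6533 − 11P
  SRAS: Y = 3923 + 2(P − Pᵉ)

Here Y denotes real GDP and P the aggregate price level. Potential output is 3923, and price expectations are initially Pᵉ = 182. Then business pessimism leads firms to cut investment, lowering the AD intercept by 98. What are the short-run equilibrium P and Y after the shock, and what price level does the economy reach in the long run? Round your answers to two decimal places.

Short run: P = 221.23, Y = 4001.46. Long run: P = 228.36.

AD shifts left: new AD is Y = 6435 − 11P. With Pᵉ = 182, SRAS is Y = 3559 + 2P.
Short run: 6435 − 11P = 3559 + 2P gives 2876 = 13P, so P = 221.23 and Y = 6435 − 11P = 4001.46.
Y = 4001.46 is above potential 3923; expectations adjust and SRAS shifts left until Y = 3923.
Long run: on the new AD curve, 3923 = 6435 − 11P gives P = 228.36.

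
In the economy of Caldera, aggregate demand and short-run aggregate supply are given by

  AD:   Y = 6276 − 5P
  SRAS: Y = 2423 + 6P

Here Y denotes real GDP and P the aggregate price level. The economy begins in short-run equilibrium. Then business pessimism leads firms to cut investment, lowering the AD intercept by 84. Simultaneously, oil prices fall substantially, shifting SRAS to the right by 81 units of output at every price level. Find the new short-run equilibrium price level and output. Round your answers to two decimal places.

After both shocks: AD is Y = 6192 − 5P and SRAS is Y = 2504 + 6P.
Setting them equal: 3688 = 11P, so P = 335.27.
Substituting into AD, Y = 4515.64.

P = 335.27, Y = 4515.64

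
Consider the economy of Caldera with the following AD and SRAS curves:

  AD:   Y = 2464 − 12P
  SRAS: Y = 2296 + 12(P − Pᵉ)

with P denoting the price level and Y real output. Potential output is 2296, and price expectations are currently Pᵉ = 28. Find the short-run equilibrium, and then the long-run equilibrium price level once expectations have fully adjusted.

Short run: P = 21, Y = 2212. Long run: P = 14.

Short run: with Pᵉ = 28, SRAS is Y = 1960 + 12P. Setting AD = SRAS gives 504 = 24P, so P = 21 and Y = 2464 − 12·21 = 2212.
Output 2212 is below potential 2296, so over time expected prices fall and SRAS shifts right until Y returns to 2296.
Long run: Y = 2296 on the AD curve gives 2296 = 2464 − 12P, so P = 14.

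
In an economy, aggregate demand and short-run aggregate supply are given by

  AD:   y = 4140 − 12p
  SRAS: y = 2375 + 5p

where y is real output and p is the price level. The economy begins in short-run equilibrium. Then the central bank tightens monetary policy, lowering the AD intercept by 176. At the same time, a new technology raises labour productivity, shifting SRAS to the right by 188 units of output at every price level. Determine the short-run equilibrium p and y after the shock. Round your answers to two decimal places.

p = 82.41, y = 2975.06

After both shocks: AD is y = 3964 − 12p and SRAS is y = 2563 + 5p.
Setting them equal: 1401 = 17p, so p = 82.41.
Substituting into AD, y = 2975.06.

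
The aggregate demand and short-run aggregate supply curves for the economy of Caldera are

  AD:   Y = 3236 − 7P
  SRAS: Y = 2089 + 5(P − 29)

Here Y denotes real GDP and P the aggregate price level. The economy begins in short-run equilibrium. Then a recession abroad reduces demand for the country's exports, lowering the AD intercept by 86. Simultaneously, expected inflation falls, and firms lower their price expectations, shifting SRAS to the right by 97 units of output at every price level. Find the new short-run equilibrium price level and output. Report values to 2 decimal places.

After both shocks: AD is Y = 3150 − 7P and SRAS is Y = 2041 + 5P.
Setting them equal: 1109 = 12P, so P = 92.42.
Substituting into AD, Y = 2503.08.

P = 92.42, Y = 2503.08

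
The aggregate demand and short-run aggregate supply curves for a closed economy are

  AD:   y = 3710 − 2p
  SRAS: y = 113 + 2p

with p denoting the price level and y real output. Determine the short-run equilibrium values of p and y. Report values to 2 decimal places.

Set AD = SRAS: 3710 − 2p = 113 + 2p, so 3597 = 4p and p = 899.25.
Substituting into AD, y = 3710 − 2p = 1911.50.

p = 899.25, y = 1911.50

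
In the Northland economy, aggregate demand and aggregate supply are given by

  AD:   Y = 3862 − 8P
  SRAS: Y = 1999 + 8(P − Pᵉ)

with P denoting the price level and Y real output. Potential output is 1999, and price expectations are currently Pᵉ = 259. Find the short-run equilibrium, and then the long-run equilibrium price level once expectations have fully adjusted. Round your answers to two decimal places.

Short run: P = 245.94, Y = 1894.50. Long run: P = 232.88.

Short run: with Pᵉ = 259, SRAS is Y = 8P − 73. Setting AD = SRAS gives 3935 = 16P, so P = 245.94 and Y = 3862 − 8P = 1894.50.
Output 1894.50 is below potential 1999, so over time expected prices fall and SRAS shifts right until Y returns to 1999.
Long run: Y = 1999 on the AD curve gives 1999 = 3862 − 8P, so P = 232.88.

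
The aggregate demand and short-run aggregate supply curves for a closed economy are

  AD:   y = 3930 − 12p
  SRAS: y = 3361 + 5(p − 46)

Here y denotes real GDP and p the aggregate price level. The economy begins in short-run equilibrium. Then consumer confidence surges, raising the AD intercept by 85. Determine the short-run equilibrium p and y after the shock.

This is a positive demand shock: AD shifts right.
New AD: y = 4015 − 12p.
SRAS can be written y = 3131 + 5p.
Set AD = SRAS: 4015 − 12p = 3131 + 5p, so 884 = 17p and p = 52.
y = 4015 − 12·52 = 3391.

p = 52, y = 3391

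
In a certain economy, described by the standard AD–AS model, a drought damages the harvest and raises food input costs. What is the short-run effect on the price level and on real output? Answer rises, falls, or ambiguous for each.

Price level: rises; output: falls

This is an adverse supply shock: SRAS shifts left.
Moving along the downward-sloping AD curve, P rises and Y falls.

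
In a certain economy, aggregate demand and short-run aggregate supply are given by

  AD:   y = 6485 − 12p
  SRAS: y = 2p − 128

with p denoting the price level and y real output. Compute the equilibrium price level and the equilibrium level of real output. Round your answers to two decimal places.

p = 472.36, y = 816.71

Set AD = SRAS: 6485 − 12p = 2p − 128, so 6613 = 14p and p = 472.36.
Substituting into AD, y = 6485 − 12p = 816.71.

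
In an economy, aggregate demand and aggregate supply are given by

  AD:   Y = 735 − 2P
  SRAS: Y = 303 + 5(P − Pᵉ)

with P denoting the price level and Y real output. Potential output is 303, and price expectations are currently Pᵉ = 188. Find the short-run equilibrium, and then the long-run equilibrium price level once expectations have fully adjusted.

Short run: with Pᵉ = 188, SRAS is Y = 5P − 637. Setting AD = SRAS gives 1372 = 7P, so P = 196 and Y = 735 − 2·196 = 343.
Output 343 is above potential 303, so over time expected prices rise and SRAS shifts left until Y returns to 303.
Long run: Y = 303 on the AD curve gives 303 = 735 − 2P, so P = 216.

Short run: P = 196, Y = 343. Long run: P = 216.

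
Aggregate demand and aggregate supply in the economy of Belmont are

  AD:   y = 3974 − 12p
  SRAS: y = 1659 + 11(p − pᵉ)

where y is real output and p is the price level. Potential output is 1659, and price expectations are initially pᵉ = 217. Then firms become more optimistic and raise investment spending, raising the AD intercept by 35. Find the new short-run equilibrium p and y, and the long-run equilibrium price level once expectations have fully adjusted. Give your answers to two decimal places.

Short run: p = 205.96, y = 1537.52. Long run: p = 195.83.

AD shifts right: new AD is y = 4009 − 12p. With pᵉ = 217, SRAS is y = 11p − 728.
Short run: 4009 − 12p = 11p − 728 gives 4737 = 23p, so p = 205.96 and y = 4009 − 12p = 1537.52.
y = 1537.52 is below potential 1659; expectations adjust and SRAS shifts right until y = 1659.
Long run: on the new AD curve, 1659 = 4009 − 12p gives p = 195.83.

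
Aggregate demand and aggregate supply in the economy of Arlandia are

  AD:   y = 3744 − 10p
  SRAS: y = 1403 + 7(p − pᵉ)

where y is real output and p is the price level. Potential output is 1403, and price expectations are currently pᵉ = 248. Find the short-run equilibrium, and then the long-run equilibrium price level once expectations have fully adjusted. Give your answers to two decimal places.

Short run: p = 239.82, y = 1345.76. Long run: p = 234.10.

Short run: with pᵉ = 248, SRAS is y = 7p − 333. Setting AD = SRAS gives 4077 = 17p, so p = 239.82 and y = 3744 − 10p = 1345.76.
Output 1345.76 is below potential 1403, so over time expected prices fall and SRAS shifts right until y returns to 1403.
Long run: y = 1403 on the AD curve gives 1403 = 3744 − 10p, so p = 234.10.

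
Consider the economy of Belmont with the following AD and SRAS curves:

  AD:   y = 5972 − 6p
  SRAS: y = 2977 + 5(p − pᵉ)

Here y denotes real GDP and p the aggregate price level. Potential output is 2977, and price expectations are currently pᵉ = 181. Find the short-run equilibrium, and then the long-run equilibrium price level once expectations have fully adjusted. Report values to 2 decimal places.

Short run: with pᵉ = 181, SRAS is y = 2072 + 5p. Setting AD = SRAS gives 3900 = 11p, so p = 354.55 and y = 5972 − 6p = 3844.73.
Output 3844.73 is above potential 2977, so over time expected prices rise and SRAS shifts left until y returns to 2977.
Long run: y = 2977 on the AD curve gives 2977 = 5972 − 6p, so p = 499.17.

Short run: p = 354.55, y = 3844.73. Long run: p = 499.17.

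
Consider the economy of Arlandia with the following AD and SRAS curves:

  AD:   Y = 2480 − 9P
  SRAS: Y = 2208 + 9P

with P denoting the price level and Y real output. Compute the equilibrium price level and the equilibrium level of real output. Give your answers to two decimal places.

P = 15.11, Y = 2344.00

Set AD = SRAS: 2480 − 9P = 2208 + 9P, so 272 = 18P and P = 15.11.
Substituting into AD, Y = 2480 − 9P = 2344.00.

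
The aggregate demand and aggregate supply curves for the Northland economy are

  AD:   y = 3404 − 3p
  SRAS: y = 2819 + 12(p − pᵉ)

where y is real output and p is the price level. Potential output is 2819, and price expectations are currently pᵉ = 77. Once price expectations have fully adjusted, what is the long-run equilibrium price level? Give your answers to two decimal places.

Long-run p = 195.00

Short run: with pᵉ = 77, SRAS is y = 1895 + 12p. Setting AD = SRAS gives 1509 = 15p, so p = 100.60 and y = 3404 − 3p = 3102.20.
Output 3102.20 is above potential 2819, so over time expected prices rise and SRAS shifts left until y returns to 2819.
Long run: y = 2819 on the AD curve gives 2819 = 3404 − 3p, so p = 195.00.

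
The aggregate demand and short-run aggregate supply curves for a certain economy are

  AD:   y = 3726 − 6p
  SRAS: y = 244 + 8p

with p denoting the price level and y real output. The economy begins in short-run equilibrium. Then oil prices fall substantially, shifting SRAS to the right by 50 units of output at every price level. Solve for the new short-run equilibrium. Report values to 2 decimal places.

p = 245.14, y = 2255.14

This is a positive supply shock: SRAS shifts right.
New SRAS: y = 294 + 8p.
Set AD = SRAS: 3726 − 6p = 294 + 8p, so 3432 = 14p and p = 245.14.
Substituting into AD, y = 2255.14.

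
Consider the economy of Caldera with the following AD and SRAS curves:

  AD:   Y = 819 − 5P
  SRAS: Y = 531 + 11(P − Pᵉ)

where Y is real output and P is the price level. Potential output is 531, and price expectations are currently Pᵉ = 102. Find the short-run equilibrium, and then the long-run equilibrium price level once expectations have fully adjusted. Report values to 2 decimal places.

Short run: with Pᵉ = 102, SRAS is Y = 11P − 591. Setting AD = SRAS gives 1410 = 16P, so P = 88.13 and Y = 819 − 5P = 378.38.
Output 378.38 is below potential 531, so over time expected prices fall and SRAS shifts right until Y returns to 531.
Long run: Y = 531 on the AD curve gives 531 = 819 − 5P, so P = 57.60.

Short run: P = 88.13, Y = 378.38. Long run: P = 57.60.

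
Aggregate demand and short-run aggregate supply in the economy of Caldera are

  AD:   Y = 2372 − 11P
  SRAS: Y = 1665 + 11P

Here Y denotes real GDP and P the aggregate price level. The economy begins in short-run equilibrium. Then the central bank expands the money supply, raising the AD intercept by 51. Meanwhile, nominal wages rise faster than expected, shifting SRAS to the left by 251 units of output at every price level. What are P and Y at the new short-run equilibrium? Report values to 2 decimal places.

P = 45.86, Y = 1918.50

After both shocks: AD is Y = 2423 − 11P and SRAS is Y = 1414 + 11P.
Setting them equal: 1009 = 22P, so P = 45.86.
Substituting into AD, Y = 1918.50.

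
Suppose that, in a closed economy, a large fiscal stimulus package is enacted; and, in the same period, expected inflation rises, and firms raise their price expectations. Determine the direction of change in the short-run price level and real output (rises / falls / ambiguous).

Price level: rises; output: ambiguous

The first event is a positive demand shock: AD shifts right, which by itself pushes P up and Y up.
The second is an adverse supply shock: SRAS shifts left, which by itself pushes P up and Y down.
Both shocks push P up, so P rises. The two shocks push Y in opposite directions, so the effect on Y is ambiguous.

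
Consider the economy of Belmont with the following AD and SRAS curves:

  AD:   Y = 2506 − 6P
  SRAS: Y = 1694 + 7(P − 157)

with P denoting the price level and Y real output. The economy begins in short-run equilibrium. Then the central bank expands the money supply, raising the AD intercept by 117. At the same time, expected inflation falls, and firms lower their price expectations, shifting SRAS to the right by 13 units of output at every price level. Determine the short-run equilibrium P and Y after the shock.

P = 155, Y = 1693

After both shocks: AD is Y = 2623 − 6P and SRAS is Y = 608 + 7P.
Setting them equal: 2015 = 13P, so P = 155.
Y = 2623 − 6·155 = 1693.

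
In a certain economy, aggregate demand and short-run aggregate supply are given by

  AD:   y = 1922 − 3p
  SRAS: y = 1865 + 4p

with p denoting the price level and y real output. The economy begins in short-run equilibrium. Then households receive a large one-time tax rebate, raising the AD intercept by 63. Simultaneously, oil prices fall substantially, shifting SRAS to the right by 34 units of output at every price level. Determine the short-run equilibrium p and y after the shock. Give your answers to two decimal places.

p = 12.29, y = 1948.14

After both shocks: AD is y = 1985 − 3p and SRAS is y = 1899 + 4p.
Setting them equal: 86 = 7p, so p = 12.29.
Substituting into AD, y = 1948.14.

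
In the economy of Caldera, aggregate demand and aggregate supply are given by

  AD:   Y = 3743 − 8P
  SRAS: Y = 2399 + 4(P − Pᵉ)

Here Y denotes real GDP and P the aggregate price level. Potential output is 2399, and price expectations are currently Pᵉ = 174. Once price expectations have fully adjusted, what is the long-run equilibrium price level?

Long-run P = 168

Short run: with Pᵉ = 174, SRAS is Y = 1703 + 4P. Setting AD = SRAS gives 2040 = 12P, so P = 170 and Y = 3743 − 8·170 = 2383.
Output 2383 is below potential 2399, so over time expected prices fall and SRAS shifts right until Y returns to 2399.
Long run: Y = 2399 on the AD curve gives 2399 = 3743 − 8P, so P = 168.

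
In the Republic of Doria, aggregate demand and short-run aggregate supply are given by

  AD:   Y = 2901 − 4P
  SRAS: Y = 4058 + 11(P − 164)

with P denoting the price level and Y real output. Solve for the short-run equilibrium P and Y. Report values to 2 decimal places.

P = 43.13, Y = 2728.47

Write SRAS as Y = 4058 + 11P − 1804 = 2254 + 11P.
Set AD = SRAS: 2901 − 4P = 2254 + 11P, so 647 = 15P and P = 43.13.
Substituting into AD, Y = 2901 − 4P = 2728.47.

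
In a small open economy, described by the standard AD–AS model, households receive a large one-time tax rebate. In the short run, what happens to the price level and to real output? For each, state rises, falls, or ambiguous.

Price level: rises; output: rises

This is a positive demand shock: AD shifts right.
Moving along the upward-sloping SRAS curve, P rises and Y rises.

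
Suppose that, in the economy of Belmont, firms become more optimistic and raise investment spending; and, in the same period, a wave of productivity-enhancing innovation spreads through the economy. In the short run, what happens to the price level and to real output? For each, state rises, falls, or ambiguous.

Price level: ambiguous; output: rises

The first event is a positive demand shock: AD shifts right, which by itself pushes P up and Y up.
The second is a favourable supply shock: SRAS shifts right, which by itself pushes P down and Y up.
The two shocks push P in opposite directions, so the effect on P is ambiguous. Both shocks push Y up, so Y rises.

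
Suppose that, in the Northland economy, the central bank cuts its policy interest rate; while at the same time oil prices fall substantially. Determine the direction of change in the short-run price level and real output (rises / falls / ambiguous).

The first event is a positive demand shock: AD shifts right, which by itself pushes P up and Y up.
The second is a favourable supply shock: SRAS shifts right, which by itself pushes P down and Y up.
The two shocks push P in opposite directions, so the effect on P is ambiguous. Both shocks push Y up, so Y rises.

Price level: ambiguous; output: rises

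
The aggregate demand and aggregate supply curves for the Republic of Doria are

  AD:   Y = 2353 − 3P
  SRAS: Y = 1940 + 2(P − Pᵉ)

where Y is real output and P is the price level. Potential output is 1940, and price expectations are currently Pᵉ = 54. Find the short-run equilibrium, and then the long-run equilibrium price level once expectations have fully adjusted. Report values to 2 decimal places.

Short run: P = 104.20, Y = 2040.40. Long run: P = 137.67.

Short run: with Pᵉ = 54, SRAS is Y = 1832 + 2P. Setting AD = SRAS gives 521 = 5P, so P = 104.20 and Y = 2353 − 3P = 2040.40.
Output 2040.40 is above potential 1940, so over time expected prices rise and SRAS shifts left until Y returns to 1940.
Long run: Y = 1940 on the AD curve gives 1940 = 2353 − 3P, so P = 137.67.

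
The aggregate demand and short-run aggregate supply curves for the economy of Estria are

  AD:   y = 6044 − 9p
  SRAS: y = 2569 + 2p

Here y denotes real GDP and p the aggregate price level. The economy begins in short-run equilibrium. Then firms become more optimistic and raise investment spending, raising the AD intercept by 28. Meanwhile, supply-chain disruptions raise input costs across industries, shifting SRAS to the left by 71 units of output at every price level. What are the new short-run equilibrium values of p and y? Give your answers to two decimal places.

p = 324.91, y = 3147.82

After both shocks: AD is y = 6072 − 9p and SRAS is y = 2498 + 2p.
Setting them equal: 3574 = 11p, so p = 324.91.
Substituting into AD, y = 3147.82.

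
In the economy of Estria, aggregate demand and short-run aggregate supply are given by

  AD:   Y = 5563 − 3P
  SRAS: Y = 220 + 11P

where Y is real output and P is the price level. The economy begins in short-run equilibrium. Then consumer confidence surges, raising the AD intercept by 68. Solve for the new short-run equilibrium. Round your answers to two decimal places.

P = 386.50, Y = 4471.50

This is a positive demand shock: AD shifts right.
New AD: Y = 5631 − 3P.
Set AD = SRAS: 5631 − 3P = 220 + 11P, so 5411 = 14P and P = 386.50.
Substituting into AD, Y = 4471.50.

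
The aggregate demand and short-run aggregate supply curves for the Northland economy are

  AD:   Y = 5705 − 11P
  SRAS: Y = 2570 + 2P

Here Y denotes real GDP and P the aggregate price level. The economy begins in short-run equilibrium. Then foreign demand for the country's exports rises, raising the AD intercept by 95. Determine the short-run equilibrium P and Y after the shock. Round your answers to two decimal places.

P = 248.46, Y = 3066.92

This is a positive demand shock: AD shifts right.
New AD: Y = 5800 − 11P.
Set AD = SRAS: 5800 − 11P = 2570 + 2P, so 3230 = 13P and P = 248.46.
Substituting into AD, Y = 3066.92.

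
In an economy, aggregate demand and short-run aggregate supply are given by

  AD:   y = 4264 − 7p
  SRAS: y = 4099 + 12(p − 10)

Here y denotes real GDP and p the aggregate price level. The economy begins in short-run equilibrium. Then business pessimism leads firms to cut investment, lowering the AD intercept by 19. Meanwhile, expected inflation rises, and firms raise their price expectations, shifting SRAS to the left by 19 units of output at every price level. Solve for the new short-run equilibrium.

p = 15, y = 4140

After both shocks: AD is y = 4245 − 7p and SRAS is y = 3960 + 12p.
Setting them equal: 285 = 19p, so p = 15.
y = 4245 − 7·15 = 4140.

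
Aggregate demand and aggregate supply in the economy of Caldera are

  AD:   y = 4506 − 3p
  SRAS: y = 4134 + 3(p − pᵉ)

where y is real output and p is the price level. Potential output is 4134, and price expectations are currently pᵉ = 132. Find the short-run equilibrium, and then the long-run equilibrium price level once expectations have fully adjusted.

Short run: with pᵉ = 132, SRAS is y = 3738 + 3p. Setting AD = SRAS gives 768 = 6p, so p = 128 and y = 4506 − 3·128 = 4122.
Output 4122 is below potential 4134, so over time expected prices fall and SRAS shifts right until y returns to 4134.
Long run: y = 4134 on the AD curve gives 4134 = 4506 − 3p, so p = 124.

Short run: p = 128, y = 4122. Long run: p = 124.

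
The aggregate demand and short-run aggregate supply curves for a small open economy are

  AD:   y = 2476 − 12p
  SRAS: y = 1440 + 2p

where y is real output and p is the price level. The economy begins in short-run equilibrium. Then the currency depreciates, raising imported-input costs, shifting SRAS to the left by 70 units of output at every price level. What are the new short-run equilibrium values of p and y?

This is a negative supply shock: SRAS shifts left.
New SRAS: y = 1370 + 2p.
Set AD = SRAS: 2476 − 12p = 1370 + 2p, so 1106 = 14p and p = 79.
y = 2476 − 12·79 = 1528.

p = 79, y = 1528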